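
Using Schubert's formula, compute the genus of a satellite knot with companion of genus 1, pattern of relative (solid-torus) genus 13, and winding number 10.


Schubert: g(satellite) = g_rel(pattern) + |winding| * g(companion),
where g_rel(pattern) is the genus of the pattern relative to the solid torus.
= 13 + 10 * 1
= 13 + 10 = 23

23


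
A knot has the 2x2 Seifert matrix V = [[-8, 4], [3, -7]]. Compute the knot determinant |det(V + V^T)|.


Step 1: Form V + V^T where V = [[-8, 4], [3, -7]]
  V^T = [[-8, 3], [4, -7]]
  V + V^T = [[-16, 7], [7, -14]]
Step 2: det(V + V^T) = (-16)*(-14) - 7*7
  = 224 - 49 = 175
Step 3: Knot determinant = |det(V + V^T)| = |175| = 175

175


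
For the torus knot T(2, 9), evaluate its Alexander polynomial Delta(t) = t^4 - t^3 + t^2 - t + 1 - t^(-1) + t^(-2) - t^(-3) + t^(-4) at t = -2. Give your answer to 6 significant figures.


Substituting t = -2 into Delta(t) = t^4 - t^3 + t^2 - t + 1 - t^(-1) + t^(-2) - t^(-3) + t^(-4):
Term values: (16) + (8) + (4) + (2) + (1) + (0.5) + (0.25) + (0.125) + (0.0625)
Sum = 31.9375
Rounded to 6 significant figures: 31.9375

31.9375


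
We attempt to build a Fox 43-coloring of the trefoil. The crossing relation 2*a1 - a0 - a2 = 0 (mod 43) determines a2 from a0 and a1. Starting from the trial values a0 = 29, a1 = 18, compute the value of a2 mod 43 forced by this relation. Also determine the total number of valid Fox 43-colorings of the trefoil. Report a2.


Step 1: Apply the given crossing relation 2*a1 - a0 - a2 = 0 (mod 43).
  a2 = 2*a1 - a0 mod 43
  a2 = 2*18 - 29 mod 43
  a2 = 36 - 29 mod 43
  a2 = 7 mod 43 = 7
Step 2: The trefoil has determinant 3.
  Number of Fox p-colorings (p prime) is p^2 if p = 3, else p.
  Since 43 does not divide 3, only trivial (constant) colorings exist.
  (So the trial a0 = 29, a1 = 18 with a0 != a1 does NOT extend to a valid coloring of the whole trefoil: the other two crossing relations require 3*(a1 - a0) = 0 (mod 43), which fails.)
  Total colorings = 43
Step 3: a2 = 7, total Fox 43-colorings = 43

7


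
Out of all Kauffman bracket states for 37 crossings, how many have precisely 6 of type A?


We choose which 6 of 37 crossings get A-smoothings.
C(37, 6) = 37! / (6! * 31!)
= 2324784

2324784


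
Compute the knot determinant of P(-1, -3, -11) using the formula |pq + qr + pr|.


Step 1: Compute pq + qr + pr.
pq = (-1)*(-3) = 3
qr = (-3)*(-11) = 33
pr = (-1)*(-11) = 11
pq + qr + pr = 3 + 33 + 11 = 47
Step 2: Take absolute value.
det(P(-1,-3,-11)) = |47| = 47

47


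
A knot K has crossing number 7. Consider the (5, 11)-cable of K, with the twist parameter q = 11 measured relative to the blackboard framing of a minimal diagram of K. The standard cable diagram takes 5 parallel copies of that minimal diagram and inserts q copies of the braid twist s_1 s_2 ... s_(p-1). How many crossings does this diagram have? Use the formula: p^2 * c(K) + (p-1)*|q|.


Step 1: Each of the c(K) crossings of the companion diagram becomes p*p = p^2 crossings among the p parallel strands, and each of the |q| twists s_1 s_2 ... s_(p-1) adds (p-1) crossings.
  Crossings = p^2 * c(K) + (p-1)*|q|
Step 2: = 5^2 * 7 + (5-1)*11
Step 3: = 25*7 + 4*11
Step 4: = 175 + 44 = 219

219


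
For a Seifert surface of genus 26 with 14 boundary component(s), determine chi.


chi = 2 - 2g - b
= 2 - 2*26 - 14
= 2 - 52 - 14 = -64

-64


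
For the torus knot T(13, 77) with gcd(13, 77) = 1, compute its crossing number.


For a torus knot T(p, q) with gcd(p,q)=1,
the crossing number is min(p*(q-1), q*(p-1)).
p*(q-1) = 13*76 = 988
q*(p-1) = 77*12 = 924
min(988, 924) = 924

924


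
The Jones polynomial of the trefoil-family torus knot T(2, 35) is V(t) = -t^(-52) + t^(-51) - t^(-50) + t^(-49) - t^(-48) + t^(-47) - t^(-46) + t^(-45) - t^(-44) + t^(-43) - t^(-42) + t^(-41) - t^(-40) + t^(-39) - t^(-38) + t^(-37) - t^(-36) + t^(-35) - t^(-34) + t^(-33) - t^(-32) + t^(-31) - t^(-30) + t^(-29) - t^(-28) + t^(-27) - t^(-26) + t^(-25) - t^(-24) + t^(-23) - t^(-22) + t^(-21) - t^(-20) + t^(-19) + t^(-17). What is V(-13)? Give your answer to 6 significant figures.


Substituting t = -13 into V(t) = -t^(-52) + t^(-51) - t^(-50) + t^(-49) - t^(-48) + t^(-47) - t^(-46) + t^(-45) - t^(-44) + t^(-43) - t^(-42) + t^(-41) - t^(-40) + t^(-39) - t^(-38) + t^(-37) - t^(-36) + t^(-35) - t^(-34) + t^(-33) - t^(-32) + t^(-31) - t^(-30) + t^(-29) - t^(-28) + t^(-27) - t^(-26) + t^(-25) - t^(-24) + t^(-23) - t^(-22) + t^(-21) - t^(-20) + t^(-19) + t^(-17):
  (-)t^(-52) = -1.18835e-58
  (+)t^(-51) = -1.54486e-57
  (-)t^(-50) = -2.00832e-56
  (+)t^(-49) = -2.61081e-55
  (-)t^(-48) = -3.39406e-54
  (+)t^(-47) = -4.41227e-53
  (-)t^(-46) = -5.73596e-52
  (+)t^(-45) = -7.45674e-51
  (-)t^(-44) = -9.69377e-50
  (+)t^(-43) = -1.26019e-48
  (-)t^(-42) = -1.63825e-47
  (+)t^(-41) = -2.12972e-46
  (-)t^(-40) = -2.76864e-45
  (+)t^(-39) = -3.59923e-44
  (-)t^(-38) = -4.679e-43
  (+)t^(-37) = -6.08269e-42
  (-)t^(-36) = -7.9075e-41
  (+)t^(-35) = -1.02798e-39
  (-)t^(-34) = -1.33637e-38
  (+)t^(-33) = -1.73728e-37
  (-)t^(-32) = -2.25846e-36
  (+)t^(-31) = -2.936e-35
  (-)t^(-30) = -3.8168e-34
  (+)t^(-29) = -4.96184e-33
  (-)t^(-28) = -6.45039e-32
  (+)t^(-27) = -8.38551e-31
  (-)t^(-26) = -1.09012e-29
  (+)t^(-25) = -1.41715e-28
  (-)t^(-24) = -1.8423e-27
  (+)t^(-23) = -2.39499e-26
  (-)t^(-22) = -3.11348e-25
  (+)t^(-21) = -4.04753e-24
  (-)t^(-20) = -5.26178e-23
  (+)t^(-19) = -6.84032e-22
  (+)t^(-17) = -1.15601e-19
Sum = (-1.18835e-58) + (-1.54486e-57) + (-2.00832e-56) + (-2.61081e-55) + (-3.39406e-54) + (-4.41227e-53) + (-5.73596e-52) + (-7.45674e-51) + (-9.69377e-50) + (-1.26019e-48) + (-1.63825e-47) + (-2.12972e-46) + (-2.76864e-45) + (-3.59923e-44) + (-4.679e-43) + (-6.08269e-42) + (-7.9075e-41) + (-1.02798e-39) + (-1.33637e-38) + (-1.73728e-37) + (-2.25846e-36) + (-2.936e-35) + (-3.8168e-34) + (-4.96184e-33) + (-6.45039e-32) + (-8.38551e-31) + (-1.09012e-29) + (-1.41715e-28) + (-1.8423e-27) + (-2.39499e-26) + (-3.11348e-25) + (-4.04753e-24) + (-5.26178e-23) + (-6.84032e-22) + (-1.15601e-19)
= -1.163424124e-19
Rounded to 6 significant figures: -1.16342e-19

-1.16342e-19


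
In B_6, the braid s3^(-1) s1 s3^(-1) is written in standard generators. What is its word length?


The word length counts the number of generators (including inverses).
Listing each generator: s3^(-1), s1, s3^(-1)
There are 3 generators in this braid word.

3


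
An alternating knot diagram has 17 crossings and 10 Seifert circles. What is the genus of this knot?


For alternating knots, g = (c - s + 1)/2.
= (17 - 10 + 1)/2
= 8/2 = 4

4


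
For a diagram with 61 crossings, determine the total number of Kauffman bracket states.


Each crossing contributes 2 choices (A-smoothing or B-smoothing).
Total states = 2^61 = 2305843009213693952

2305843009213693952


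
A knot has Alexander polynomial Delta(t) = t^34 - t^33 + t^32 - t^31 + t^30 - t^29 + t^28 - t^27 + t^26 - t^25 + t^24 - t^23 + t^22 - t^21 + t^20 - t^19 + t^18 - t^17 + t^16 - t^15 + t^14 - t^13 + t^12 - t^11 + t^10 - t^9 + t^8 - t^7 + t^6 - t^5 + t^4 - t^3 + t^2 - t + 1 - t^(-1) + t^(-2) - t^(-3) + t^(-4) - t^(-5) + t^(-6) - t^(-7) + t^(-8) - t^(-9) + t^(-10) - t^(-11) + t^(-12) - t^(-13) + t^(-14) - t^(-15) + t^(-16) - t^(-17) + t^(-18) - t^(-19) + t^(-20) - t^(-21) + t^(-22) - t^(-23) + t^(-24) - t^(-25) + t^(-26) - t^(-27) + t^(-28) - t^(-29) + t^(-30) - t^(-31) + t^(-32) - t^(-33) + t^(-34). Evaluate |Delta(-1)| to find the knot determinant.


Step 1: The polynomial has 69 terms with alternating signs, exponents from 34 down to -34.
Step 2: Substitute t = -1. The i-th term has coefficient (-1)^i and exponent (m-i),
  so its value is (-1)^i * (-1)^(m-i) = (-1)^m = 1 for every i.
Step 3: All 69 terms equal 1, so Delta(-1) = 69 * (1) = 69
Step 4: |Delta(-1)| = 69

69


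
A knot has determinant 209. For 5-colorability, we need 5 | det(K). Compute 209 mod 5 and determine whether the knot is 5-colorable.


Step 1: A knot is p-colorable if and only if p divides its determinant.
Step 2: Compute 209 mod 5.
209 = 41 * 5 + 4
Step 3: 209 mod 5 = 4
Step 4: The knot is 5-colorable: no

4


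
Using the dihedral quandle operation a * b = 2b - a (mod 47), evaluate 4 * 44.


4 * 44 = 2*44 - 4 mod 47
= 88 - 4 mod 47
= 84 mod 47 = 37

37


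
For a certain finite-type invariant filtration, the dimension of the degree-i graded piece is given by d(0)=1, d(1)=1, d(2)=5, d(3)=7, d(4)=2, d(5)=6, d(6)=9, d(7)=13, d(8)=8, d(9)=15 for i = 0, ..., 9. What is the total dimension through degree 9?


Total dimension = d(0) + d(1) + ... + d(9)
= 1 + 1 + 5 + 7 + 2 + 6 + 9 + 13 + 8 + 15
= 67

67


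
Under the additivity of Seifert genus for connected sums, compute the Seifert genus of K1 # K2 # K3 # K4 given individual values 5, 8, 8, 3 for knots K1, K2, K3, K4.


The Seifert genus is additive under connected sum.
Seifert genus(K1 # K2 # K3 # K4) = (5) + (8) + (8) + (3)
= 24

24


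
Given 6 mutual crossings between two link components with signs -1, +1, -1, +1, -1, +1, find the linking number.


Step 1: Count positive crossings: 3
Step 2: Count negative crossings: 3
Step 3: Sum of signs = 3 - 3 = 0
Step 4: Linking number = sum/2 = 0/2 = 0

0


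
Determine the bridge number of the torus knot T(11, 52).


The bridge number of T(p,q) is min(p,q).
min(11, 52) = 11

11


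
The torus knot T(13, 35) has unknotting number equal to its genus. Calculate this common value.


For a torus knot T(p,q), both the unknotting number and genus equal (p-1)(q-1)/2.
= (13-1)(35-1)/2
= 12*34/2
= 408/2 = 204

204


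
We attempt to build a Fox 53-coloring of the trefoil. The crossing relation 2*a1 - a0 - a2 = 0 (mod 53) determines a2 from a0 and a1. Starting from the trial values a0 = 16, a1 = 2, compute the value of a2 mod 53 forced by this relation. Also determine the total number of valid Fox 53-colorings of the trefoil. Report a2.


Step 1: Apply the given crossing relation 2*a1 - a0 - a2 = 0 (mod 53).
  a2 = 2*a1 - a0 mod 53
  a2 = 2*2 - 16 mod 53
  a2 = 4 - 16 mod 53
  a2 = -12 mod 53 = 41
Step 2: The trefoil has determinant 3.
  Number of Fox p-colorings (p prime) is p^2 if p = 3, else p.
  Since 53 does not divide 3, only trivial (constant) colorings exist.
  (So the trial a0 = 16, a1 = 2 with a0 != a1 does NOT extend to a valid coloring of the whole trefoil: the other two crossing relations require 3*(a1 - a0) = 0 (mod 53), which fails.)
  Total colorings = 53
Step 3: a2 = 41, total Fox 53-colorings = 53

41


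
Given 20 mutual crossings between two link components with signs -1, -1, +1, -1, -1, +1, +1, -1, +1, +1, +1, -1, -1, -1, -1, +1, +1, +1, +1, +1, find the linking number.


Step 1: Count positive crossings: 11
Step 2: Count negative crossings: 9
Step 3: Sum of signs = 11 - 9 = 2
Step 4: Linking number = sum/2 = 2/2 = 1

1


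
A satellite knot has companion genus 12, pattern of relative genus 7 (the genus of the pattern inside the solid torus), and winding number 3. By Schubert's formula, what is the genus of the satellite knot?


Schubert: g(satellite) = g_rel(pattern) + |winding| * g(companion),
where g_rel(pattern) is the genus of the pattern relative to the solid torus.
= 7 + 3 * 12
= 7 + 36 = 43

43


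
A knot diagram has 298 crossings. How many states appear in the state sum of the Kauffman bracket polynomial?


Each crossing contributes 2 choices (A-smoothing or B-smoothing).
Total states = 2^298 = 509258994083621521567111422102344540262867098416484062659035112338595324940834176545849344

509258994083621521567111422102344540262867098416484062659035112338595324940834176545849344


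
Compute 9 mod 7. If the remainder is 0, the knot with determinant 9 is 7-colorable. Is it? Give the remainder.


Step 1: A knot is p-colorable if and only if p divides its determinant.
Step 2: Compute 9 mod 7.
9 = 1 * 7 + 2
Step 3: 9 mod 7 = 2
Step 4: The knot is 7-colorable: no

2


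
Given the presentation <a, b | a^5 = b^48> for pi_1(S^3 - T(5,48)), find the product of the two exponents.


The relation is a^5 = b^48.
Product of exponents = 5 * 48
= 240

240


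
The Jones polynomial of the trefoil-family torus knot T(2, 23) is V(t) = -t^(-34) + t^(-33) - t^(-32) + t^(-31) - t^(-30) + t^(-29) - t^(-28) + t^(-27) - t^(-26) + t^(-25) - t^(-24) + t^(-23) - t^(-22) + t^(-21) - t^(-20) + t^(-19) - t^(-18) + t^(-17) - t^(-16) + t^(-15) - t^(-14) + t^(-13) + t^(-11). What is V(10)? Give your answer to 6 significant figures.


Substituting t = 10 into V(t) = -t^(-34) + t^(-33) - t^(-32) + t^(-31) - t^(-30) + t^(-29) - t^(-28) + t^(-27) - t^(-26) + t^(-25) - t^(-24) + t^(-23) - t^(-22) + t^(-21) - t^(-20) + t^(-19) - t^(-18) + t^(-17) - t^(-16) + t^(-15) - t^(-14) + t^(-13) + t^(-11):
  (-)t^(-34) = -1e-34
  (+)t^(-33) = 1e-33
  (-)t^(-32) = -1e-32
  (+)t^(-31) = 1e-31
  (-)t^(-30) = -1e-30
  (+)t^(-29) = 1e-29
  (-)t^(-28) = -1e-28
  (+)t^(-27) = 1e-27
  (-)t^(-26) = -1e-26
  (+)t^(-25) = 1e-25
  (-)t^(-24) = -1e-24
  (+)t^(-23) = 1e-23
  (-)t^(-22) = -1e-22
  (+)t^(-21) = 1e-21
  (-)t^(-20) = -1e-20
  (+)t^(-19) = 1e-19
  (-)t^(-18) = -1e-18
  (+)t^(-17) = 1e-17
  (-)t^(-16) = -1e-16
  (+)t^(-15) = 1e-15
  (-)t^(-14) = -1e-14
  (+)t^(-13) = 1e-13
  (+)t^(-11) = 1e-11
Sum = (-1e-34) + (1e-33) + (-1e-32) + (1e-31) + (-1e-30) + (1e-29) + (-1e-28) + (1e-27) + (-1e-26) + (1e-25) + (-1e-24) + (1e-23) + (-1e-22) + (1e-21) + (-1e-20) + (1e-19) + (-1e-18) + (1e-17) + (-1e-16) + (1e-15) + (-1e-14) + (1e-13) + (1e-11)
= 1.009090909e-11
Rounded to 6 significant figures: 1.00909e-11

1.00909e-11


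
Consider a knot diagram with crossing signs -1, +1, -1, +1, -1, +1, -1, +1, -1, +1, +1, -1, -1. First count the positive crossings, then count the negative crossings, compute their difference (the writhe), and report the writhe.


Step 1: Count positive crossings (+1).
Positive crossings: 6
Step 2: Count negative crossings (-1).
Negative crossings: 7
Step 3: Writhe = (positive) - (negative)
w = 6 - 7 = -1
Step 4: |w| = 1, and w is negative

-1


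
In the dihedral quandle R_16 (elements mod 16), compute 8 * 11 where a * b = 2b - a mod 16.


8 * 11 = 2*11 - 8 mod 16
= 22 - 8 mod 16
= 14 mod 16 = 14

14


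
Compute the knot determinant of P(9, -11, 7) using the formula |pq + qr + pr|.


Step 1: Compute pq + qr + pr.
pq = 9*(-11) = -99
qr = (-11)*7 = -77
pr = 9*7 = 63
pq + qr + pr = -99 + (-77) + 63 = -113
Step 2: Take absolute value.
det(P(9,-11,7)) = |-113| = 113

113


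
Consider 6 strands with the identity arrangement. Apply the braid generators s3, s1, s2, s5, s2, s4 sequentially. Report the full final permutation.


Starting with identity [1, 2, 3, 4, 5, 6].
Apply generators in sequence:
  After s3: [1, 2, 4, 3, 5, 6]
  After s1: [2, 1, 4, 3, 5, 6]
  After s2: [2, 4, 1, 3, 5, 6]
  After s5: [2, 4, 1, 3, 6, 5]
  After s2: [2, 1, 4, 3, 6, 5]
  After s4: [2, 1, 4, 6, 3, 5]
Final permutation: [2, 1, 4, 6, 3, 5]

[2, 1, 4, 6, 3, 5]


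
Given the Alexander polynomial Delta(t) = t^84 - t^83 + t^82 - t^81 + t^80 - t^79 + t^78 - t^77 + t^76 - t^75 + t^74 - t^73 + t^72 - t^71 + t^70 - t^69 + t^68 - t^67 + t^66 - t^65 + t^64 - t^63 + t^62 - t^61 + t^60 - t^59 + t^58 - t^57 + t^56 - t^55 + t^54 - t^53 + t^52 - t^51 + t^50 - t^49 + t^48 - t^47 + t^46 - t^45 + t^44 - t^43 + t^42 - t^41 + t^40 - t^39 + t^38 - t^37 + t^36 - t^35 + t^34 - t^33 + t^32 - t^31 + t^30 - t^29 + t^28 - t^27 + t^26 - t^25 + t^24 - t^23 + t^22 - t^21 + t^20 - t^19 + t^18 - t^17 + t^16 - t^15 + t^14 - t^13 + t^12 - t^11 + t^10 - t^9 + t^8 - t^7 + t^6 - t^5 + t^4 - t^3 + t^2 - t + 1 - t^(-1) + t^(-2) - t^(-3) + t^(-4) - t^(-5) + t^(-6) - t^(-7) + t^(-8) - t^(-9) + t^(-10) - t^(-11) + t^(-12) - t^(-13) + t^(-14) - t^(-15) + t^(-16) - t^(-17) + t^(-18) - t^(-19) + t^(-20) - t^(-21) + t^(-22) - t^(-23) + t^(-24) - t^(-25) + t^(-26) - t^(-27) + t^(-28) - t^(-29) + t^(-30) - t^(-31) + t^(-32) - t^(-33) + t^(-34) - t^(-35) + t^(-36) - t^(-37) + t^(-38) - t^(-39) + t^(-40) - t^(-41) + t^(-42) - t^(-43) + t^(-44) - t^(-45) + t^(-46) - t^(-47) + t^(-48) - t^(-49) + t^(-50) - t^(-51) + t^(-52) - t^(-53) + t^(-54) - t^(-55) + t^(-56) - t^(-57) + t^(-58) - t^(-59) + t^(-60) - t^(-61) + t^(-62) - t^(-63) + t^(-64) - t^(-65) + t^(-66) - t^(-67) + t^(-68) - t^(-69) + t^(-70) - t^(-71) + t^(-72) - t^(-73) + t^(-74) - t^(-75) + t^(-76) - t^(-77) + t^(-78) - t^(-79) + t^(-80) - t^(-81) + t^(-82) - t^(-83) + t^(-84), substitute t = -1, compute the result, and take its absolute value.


Step 1: The polynomial has 169 terms with alternating signs, exponents from 84 down to -84.
Step 2: Substitute t = -1. The i-th term has coefficient (-1)^i and exponent (m-i),
  so its value is (-1)^i * (-1)^(m-i) = (-1)^m = 1 for every i.
Step 3: All 169 terms equal 1, so Delta(-1) = 169 * (1) = 169
Step 4: |Delta(-1)| = 169

169


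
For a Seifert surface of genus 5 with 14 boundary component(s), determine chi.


chi = 2 - 2g - b
= 2 - 2*5 - 14
= 2 - 10 - 14 = -22

-22


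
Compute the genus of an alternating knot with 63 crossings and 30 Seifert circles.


For alternating knots, g = (c - s + 1)/2.
= (63 - 30 + 1)/2
= 34/2 = 17

17


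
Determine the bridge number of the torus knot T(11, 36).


The bridge number of T(p,q) is min(p,q).
min(11, 36) = 11

11


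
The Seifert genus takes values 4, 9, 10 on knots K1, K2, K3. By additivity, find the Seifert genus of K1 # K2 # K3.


The Seifert genus is additive under connected sum.
Seifert genus(K1 # K2 # K3) = (4) + (9) + (10)
= 23

23


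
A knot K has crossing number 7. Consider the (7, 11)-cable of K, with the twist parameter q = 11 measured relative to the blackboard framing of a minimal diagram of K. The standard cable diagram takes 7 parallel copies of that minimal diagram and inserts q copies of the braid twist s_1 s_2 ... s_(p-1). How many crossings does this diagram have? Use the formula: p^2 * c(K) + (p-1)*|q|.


Step 1: Each of the c(K) crossings of the companion diagram becomes p*p = p^2 crossings among the p parallel strands, and each of the |q| twists s_1 s_2 ... s_(p-1) adds (p-1) crossings.
  Crossings = p^2 * c(K) + (p-1)*|q|
Step 2: = 7^2 * 7 + (7-1)*11
Step 3: = 49*7 + 6*11
Step 4: = 343 + 66 = 409

409


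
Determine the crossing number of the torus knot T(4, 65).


For a torus knot T(p, q) with gcd(p,q)=1,
the crossing number is min(p*(q-1), q*(p-1)).
p*(q-1) = 4*64 = 256
q*(p-1) = 65*3 = 195
min(256, 195) = 195

195


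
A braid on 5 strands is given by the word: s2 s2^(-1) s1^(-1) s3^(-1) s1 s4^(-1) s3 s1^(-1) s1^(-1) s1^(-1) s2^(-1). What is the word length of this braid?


The word length counts the number of generators (including inverses).
Listing each generator: s2, s2^(-1), s1^(-1), s3^(-1), s1, s4^(-1), s3, s1^(-1), s1^(-1), s1^(-1), s2^(-1)
There are 11 generators in this braid word.

11


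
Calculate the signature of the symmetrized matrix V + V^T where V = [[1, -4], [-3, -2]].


Step 1: V + V^T = [[2, -7], [-7, -4]]
Step 2: trace = -2, det = -57
Step 3: Discriminant = (-2)^2 - 4*(-57) = 232
Step 4: Eigenvalues: 6.61577, -8.61577
Step 5: Signature = (# positive eigenvalues) - (# negative eigenvalues) = 0

0


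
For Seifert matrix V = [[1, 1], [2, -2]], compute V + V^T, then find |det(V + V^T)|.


Step 1: Form V + V^T where V = [[1, 1], [2, -2]]
  V^T = [[1, 2], [1, -2]]
  V + V^T = [[2, 3], [3, -4]]
Step 2: det(V + V^T) = 2*(-4) - 3*3
  = -8 - 9 = -17
Step 3: Knot determinant = |det(V + V^T)| = |-17| = 17

17


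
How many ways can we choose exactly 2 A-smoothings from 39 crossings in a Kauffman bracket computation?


We choose which 2 of 39 crossings get A-smoothings.
C(39, 2) = 39! / (2! * 37!)
= 741

741


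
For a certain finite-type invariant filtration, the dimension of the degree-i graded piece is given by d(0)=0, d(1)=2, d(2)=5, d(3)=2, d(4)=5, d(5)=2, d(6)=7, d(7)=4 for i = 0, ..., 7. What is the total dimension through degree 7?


Total dimension = d(0) + d(1) + ... + d(7)
= 0 + 2 + 5 + 2 + 5 + 2 + 7 + 4
= 27

27


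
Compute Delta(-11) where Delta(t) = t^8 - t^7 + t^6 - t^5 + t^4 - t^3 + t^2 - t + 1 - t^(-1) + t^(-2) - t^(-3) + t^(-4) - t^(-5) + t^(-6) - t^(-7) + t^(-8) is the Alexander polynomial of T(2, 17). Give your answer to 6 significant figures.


Substituting t = -11 into Delta(t) = t^8 - t^7 + t^6 - t^5 + t^4 - t^3 + t^2 - t + 1 - t^(-1) + t^(-2) - t^(-3) + t^(-4) - t^(-5) + t^(-6) - t^(-7) + t^(-8):
Term values: (214358881) + (19487171) + (1771561) + (161051) + (14641) + (1331) + (121) + (11) + (1) + (0.0909091) + (0.00826446) + (0.000751315) + (6.83013e-05) + (6.20921e-06) + (5.64474e-07) + (5.13158e-08) + (4.66507e-09)
Sum = 235794769.1
Rounded to 6 significant figures: 2.35795e+08

2.35795e+08


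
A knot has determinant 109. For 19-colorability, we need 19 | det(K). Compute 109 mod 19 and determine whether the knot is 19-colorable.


Step 1: A knot is p-colorable if and only if p divides its determinant.
Step 2: Compute 109 mod 19.
109 = 5 * 19 + 14
Step 3: 109 mod 19 = 14
Step 4: The knot is 19-colorable: no

14


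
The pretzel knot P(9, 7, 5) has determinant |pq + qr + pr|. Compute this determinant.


Step 1: Compute pq + qr + pr.
pq = 9*7 = 63
qr = 7*5 = 35
pr = 9*5 = 45
pq + qr + pr = 63 + 35 + 45 = 143
Step 2: Take absolute value.
det(P(9,7,5)) = |143| = 143

143


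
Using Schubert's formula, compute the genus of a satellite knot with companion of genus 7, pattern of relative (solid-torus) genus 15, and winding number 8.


Schubert: g(satellite) = g_rel(pattern) + |winding| * g(companion),
where g_rel(pattern) is the genus of the pattern relative to the solid torus.
= 15 + 8 * 7
= 15 + 56 = 71

71


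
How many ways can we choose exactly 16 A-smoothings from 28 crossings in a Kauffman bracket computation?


We choose which 16 of 28 crossings get A-smoothings.
C(28, 16) = 28! / (16! * 12!)
= 30421755

30421755


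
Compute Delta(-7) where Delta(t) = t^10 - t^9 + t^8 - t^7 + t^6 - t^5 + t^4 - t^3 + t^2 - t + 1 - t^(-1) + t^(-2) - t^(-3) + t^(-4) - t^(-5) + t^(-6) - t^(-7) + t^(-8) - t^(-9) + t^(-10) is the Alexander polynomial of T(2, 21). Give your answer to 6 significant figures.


Substituting t = -7 into Delta(t) = t^10 - t^9 + t^8 - t^7 + t^6 - t^5 + t^4 - t^3 + t^2 - t + 1 - t^(-1) + t^(-2) - t^(-3) + t^(-4) - t^(-5) + t^(-6) - t^(-7) + t^(-8) - t^(-9) + t^(-10):
Term values: (282475249) + (40353607) + (5764801) + (823543) + (117649) + (16807) + (2401) + (343) + (49) + (7) + (1) + (0.142857) + (0.0204082) + (0.00291545) + (0.000416493) + (5.9499e-05) + (8.49986e-06) + (1.21427e-06) + (1.73467e-07) + (2.47809e-08) + (3.54013e-09)
Sum = 329554457.2
Rounded to 6 significant figures: 3.29554e+08

3.29554e+08


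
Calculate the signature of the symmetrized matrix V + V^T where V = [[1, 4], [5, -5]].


Step 1: V + V^T = [[2, 9], [9, -10]]
Step 2: trace = -8, det = -101
Step 3: Discriminant = (-8)^2 - 4*(-101) = 468
Step 4: Eigenvalues: 6.81665, -14.8167
Step 5: Signature = (# positive eigenvalues) - (# negative eigenvalues) = 0

0


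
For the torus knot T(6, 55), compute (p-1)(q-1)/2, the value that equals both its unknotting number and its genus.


For a torus knot T(p,q), both the unknotting number and genus equal (p-1)(q-1)/2.
= (6-1)(55-1)/2
= 5*54/2
= 270/2 = 135

135


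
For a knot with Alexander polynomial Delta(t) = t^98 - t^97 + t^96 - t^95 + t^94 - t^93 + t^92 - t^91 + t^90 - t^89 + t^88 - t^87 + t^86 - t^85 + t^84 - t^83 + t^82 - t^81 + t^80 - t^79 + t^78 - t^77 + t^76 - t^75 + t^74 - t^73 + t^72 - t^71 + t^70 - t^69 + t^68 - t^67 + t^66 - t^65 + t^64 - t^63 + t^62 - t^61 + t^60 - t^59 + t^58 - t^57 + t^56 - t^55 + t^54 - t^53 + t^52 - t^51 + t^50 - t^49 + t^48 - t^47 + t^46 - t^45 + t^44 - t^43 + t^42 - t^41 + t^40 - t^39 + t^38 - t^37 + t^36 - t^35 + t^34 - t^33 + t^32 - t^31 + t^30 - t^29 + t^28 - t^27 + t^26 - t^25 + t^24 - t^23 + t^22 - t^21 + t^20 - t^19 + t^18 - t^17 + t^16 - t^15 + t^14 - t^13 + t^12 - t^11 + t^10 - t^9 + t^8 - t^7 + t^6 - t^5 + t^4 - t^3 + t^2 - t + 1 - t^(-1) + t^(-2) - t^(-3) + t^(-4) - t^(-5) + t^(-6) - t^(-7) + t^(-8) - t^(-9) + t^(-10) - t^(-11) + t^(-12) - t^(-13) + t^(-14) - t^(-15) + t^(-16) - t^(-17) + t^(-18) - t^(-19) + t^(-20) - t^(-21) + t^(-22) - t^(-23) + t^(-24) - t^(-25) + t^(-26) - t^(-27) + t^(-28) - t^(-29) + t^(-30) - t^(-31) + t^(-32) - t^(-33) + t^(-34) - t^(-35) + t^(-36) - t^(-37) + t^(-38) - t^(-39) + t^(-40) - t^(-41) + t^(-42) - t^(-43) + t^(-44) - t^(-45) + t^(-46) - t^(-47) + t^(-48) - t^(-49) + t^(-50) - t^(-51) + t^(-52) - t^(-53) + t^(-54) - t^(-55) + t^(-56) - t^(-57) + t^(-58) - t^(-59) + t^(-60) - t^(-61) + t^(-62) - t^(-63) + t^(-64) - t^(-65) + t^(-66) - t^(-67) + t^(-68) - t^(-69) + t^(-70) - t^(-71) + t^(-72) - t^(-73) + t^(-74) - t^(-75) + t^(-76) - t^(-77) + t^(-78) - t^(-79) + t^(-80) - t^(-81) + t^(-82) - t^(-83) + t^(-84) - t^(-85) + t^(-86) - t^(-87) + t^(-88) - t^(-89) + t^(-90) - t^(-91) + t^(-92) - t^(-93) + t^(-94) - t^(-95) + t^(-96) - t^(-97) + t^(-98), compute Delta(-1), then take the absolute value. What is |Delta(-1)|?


Step 1: The polynomial has 197 terms with alternating signs, exponents from 98 down to -98.
Step 2: Substitute t = -1. The i-th term has coefficient (-1)^i and exponent (m-i),
  so its value is (-1)^i * (-1)^(m-i) = (-1)^m = 1 for every i.
Step 3: All 197 terms equal 1, so Delta(-1) = 197 * (1) = 197
Step 4: |Delta(-1)| = 197

197


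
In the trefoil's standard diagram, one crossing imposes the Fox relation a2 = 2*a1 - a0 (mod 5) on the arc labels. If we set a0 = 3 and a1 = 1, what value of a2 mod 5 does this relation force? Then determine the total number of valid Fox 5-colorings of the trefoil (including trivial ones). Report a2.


Step 1: Apply the given crossing relation 2*a1 - a0 - a2 = 0 (mod 5).
  a2 = 2*a1 - a0 mod 5
  a2 = 2*1 - 3 mod 5
  a2 = 2 - 3 mod 5
  a2 = -1 mod 5 = 4
Step 2: The trefoil has determinant 3.
  Number of Fox p-colorings (p prime) is p^2 if p = 3, else p.
  Since 5 does not divide 3, only trivial (constant) colorings exist.
  (So the trial a0 = 3, a1 = 1 with a0 != a1 does NOT extend to a valid coloring of the whole trefoil: the other two crossing relations require 3*(a1 - a0) = 0 (mod 5), which fails.)
  Total colorings = 5
Step 3: a2 = 4, total Fox 5-colorings = 5

4


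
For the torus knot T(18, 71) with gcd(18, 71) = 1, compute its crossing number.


For a torus knot T(p, q) with gcd(p,q)=1,
the crossing number is min(p*(q-1), q*(p-1)).
p*(q-1) = 18*70 = 1260
q*(p-1) = 71*17 = 1207
min(1260, 1207) = 1207

1207


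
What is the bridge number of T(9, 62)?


The bridge number of T(p,q) is min(p,q).
min(9, 62) = 9

9


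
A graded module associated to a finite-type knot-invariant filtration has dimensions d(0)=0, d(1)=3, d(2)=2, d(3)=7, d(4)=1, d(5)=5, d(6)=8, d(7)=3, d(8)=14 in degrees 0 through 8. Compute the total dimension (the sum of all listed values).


Total dimension = d(0) + d(1) + ... + d(8)
= 0 + 3 + 2 + 7 + 1 + 5 + 8 + 3 + 14
= 43

43


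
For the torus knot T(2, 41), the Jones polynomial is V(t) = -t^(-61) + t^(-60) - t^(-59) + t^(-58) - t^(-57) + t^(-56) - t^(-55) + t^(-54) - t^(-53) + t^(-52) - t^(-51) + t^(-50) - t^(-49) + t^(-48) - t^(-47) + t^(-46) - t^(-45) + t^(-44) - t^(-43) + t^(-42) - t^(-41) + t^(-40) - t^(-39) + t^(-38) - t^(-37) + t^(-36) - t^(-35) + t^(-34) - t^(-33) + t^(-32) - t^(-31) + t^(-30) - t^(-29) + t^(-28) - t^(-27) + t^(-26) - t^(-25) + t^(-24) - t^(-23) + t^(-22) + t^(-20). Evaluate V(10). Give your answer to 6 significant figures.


Substituting t = 10 into V(t) = -t^(-61) + t^(-60) - t^(-59) + t^(-58) - t^(-57) + t^(-56) - t^(-55) + t^(-54) - t^(-53) + t^(-52) - t^(-51) + t^(-50) - t^(-49) + t^(-48) - t^(-47) + t^(-46) - t^(-45) + t^(-44) - t^(-43) + t^(-42) - t^(-41) + t^(-40) - t^(-39) + t^(-38) - t^(-37) + t^(-36) - t^(-35) + t^(-34) - t^(-33) + t^(-32) - t^(-31) + t^(-30) - t^(-29) + t^(-28) - t^(-27) + t^(-26) - t^(-25) + t^(-24) - t^(-23) + t^(-22) + t^(-20):
  (-)t^(-61) = -1e-61
  (+)t^(-60) = 1e-60
  (-)t^(-59) = -1e-59
  (+)t^(-58) = 1e-58
  (-)t^(-57) = -1e-57
  (+)t^(-56) = 1e-56
  (-)t^(-55) = -1e-55
  (+)t^(-54) = 1e-54
  (-)t^(-53) = -1e-53
  (+)t^(-52) = 1e-52
  (-)t^(-51) = -1e-51
  (+)t^(-50) = 1e-50
  (-)t^(-49) = -1e-49
  (+)t^(-48) = 1e-48
  (-)t^(-47) = -1e-47
  (+)t^(-46) = 1e-46
  (-)t^(-45) = -1e-45
  (+)t^(-44) = 1e-44
  (-)t^(-43) = -1e-43
  (+)t^(-42) = 1e-42
  (-)t^(-41) = -1e-41
  (+)t^(-40) = 1e-40
  (-)t^(-39) = -1e-39
  (+)t^(-38) = 1e-38
  (-)t^(-37) = -1e-37
  (+)t^(-36) = 1e-36
  (-)t^(-35) = -1e-35
  (+)t^(-34) = 1e-34
  (-)t^(-33) = -1e-33
  (+)t^(-32) = 1e-32
  (-)t^(-31) = -1e-31
  (+)t^(-30) = 1e-30
  (-)t^(-29) = -1e-29
  (+)t^(-28) = 1e-28
  (-)t^(-27) = -1e-27
  (+)t^(-26) = 1e-26
  (-)t^(-25) = -1e-25
  (+)t^(-24) = 1e-24
  (-)t^(-23) = -1e-23
  (+)t^(-22) = 1e-22
  (+)t^(-20) = 1e-20
Sum = (-1e-61) + (1e-60) + (-1e-59) + (1e-58) + (-1e-57) + (1e-56) + (-1e-55) + (1e-54) + (-1e-53) + (1e-52) + (-1e-51) + (1e-50) + (-1e-49) + (1e-48) + (-1e-47) + (1e-46) + (-1e-45) + (1e-44) + (-1e-43) + (1e-42) + (-1e-41) + (1e-40) + (-1e-39) + (1e-38) + (-1e-37) + (1e-36) + (-1e-35) + (1e-34) + (-1e-33) + (1e-32) + (-1e-31) + (1e-30) + (-1e-29) + (1e-28) + (-1e-27) + (1e-26) + (-1e-25) + (1e-24) + (-1e-23) + (1e-22) + (1e-20)
= 1.009090909e-20
Rounded to 6 significant figures: 1.00909e-20

1.00909e-20


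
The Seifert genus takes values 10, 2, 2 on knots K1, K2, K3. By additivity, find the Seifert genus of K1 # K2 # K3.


The Seifert genus is additive under connected sum.
Seifert genus(K1 # K2 # K3) = (10) + (2) + (2)
= 14

14


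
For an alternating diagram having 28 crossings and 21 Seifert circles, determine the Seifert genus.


For alternating knots, g = (c - s + 1)/2.
= (28 - 21 + 1)/2
= 8/2 = 4

4


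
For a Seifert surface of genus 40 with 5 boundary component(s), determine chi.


chi = 2 - 2g - b
= 2 - 2*40 - 5
= 2 - 80 - 5 = -83

-83


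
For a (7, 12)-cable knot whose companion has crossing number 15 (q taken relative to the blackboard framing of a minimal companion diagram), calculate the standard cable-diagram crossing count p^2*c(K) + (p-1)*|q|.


Step 1: Each of the c(K) crossings of the companion diagram becomes p*p = p^2 crossings among the p parallel strands, and each of the |q| twists s_1 s_2 ... s_(p-1) adds (p-1) crossings.
  Crossings = p^2 * c(K) + (p-1)*|q|
Step 2: = 7^2 * 15 + (7-1)*12
Step 3: = 49*15 + 6*12
Step 4: = 735 + 72 = 807

807


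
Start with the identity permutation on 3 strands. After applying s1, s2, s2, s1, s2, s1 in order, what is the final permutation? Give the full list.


Starting with identity [1, 2, 3].
Apply generators in sequence:
  After s1: [2, 1, 3]
  After s2: [2, 3, 1]
  After s2: [2, 1, 3]
  After s1: [1, 2, 3]
  After s2: [1, 3, 2]
  After s1: [3, 1, 2]
Final permutation: [3, 1, 2]

[3, 1, 2]


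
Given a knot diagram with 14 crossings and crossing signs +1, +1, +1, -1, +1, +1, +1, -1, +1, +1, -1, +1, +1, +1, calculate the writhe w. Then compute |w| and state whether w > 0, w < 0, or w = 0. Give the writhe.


Step 1: Count positive crossings (+1).
Positive crossings: 11
Step 2: Count negative crossings (-1).
Negative crossings: 3
Step 3: Writhe = (positive) - (negative)
w = 11 - 3 = 8
Step 4: |w| = 8, and w is positive

8


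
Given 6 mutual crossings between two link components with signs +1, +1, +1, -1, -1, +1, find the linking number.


Step 1: Count positive crossings: 4
Step 2: Count negative crossings: 2
Step 3: Sum of signs = 4 - 2 = 2
Step 4: Linking number = sum/2 = 2/2 = 1

1


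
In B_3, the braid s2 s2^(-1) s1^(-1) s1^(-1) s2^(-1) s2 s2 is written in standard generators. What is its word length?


The word length counts the number of generators (including inverses).
Listing each generator: s2, s2^(-1), s1^(-1), s1^(-1), s2^(-1), s2, s2
There are 7 generators in this braid word.

7


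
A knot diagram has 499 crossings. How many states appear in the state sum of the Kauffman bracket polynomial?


Each crossing contributes 2 choices (A-smoothing or B-smoothing).
Total states = 2^499 = 1636695303948070935006594848413799576108321023021532394741645684048066898202337277441635046162952078575443342063780035504608628272942696526664263794688

1636695303948070935006594848413799576108321023021532394741645684048066898202337277441635046162952078575443342063780035504608628272942696526664263794688


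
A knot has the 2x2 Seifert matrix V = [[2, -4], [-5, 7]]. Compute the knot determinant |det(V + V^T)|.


Step 1: Form V + V^T where V = [[2, -4], [-5, 7]]
  V^T = [[2, -5], [-4, 7]]
  V + V^T = [[4, -9], [-9, 14]]
Step 2: det(V + V^T) = 4*14 - (-9)*(-9)
  = 56 - 81 = -25
Step 3: Knot determinant = |det(V + V^T)| = |-25| = 25

25


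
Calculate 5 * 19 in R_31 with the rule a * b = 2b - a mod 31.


5 * 19 = 2*19 - 5 mod 31
= 38 - 5 mod 31
= 33 mod 31 = 2

2


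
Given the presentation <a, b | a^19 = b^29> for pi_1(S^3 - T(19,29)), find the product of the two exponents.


The relation is a^19 = b^29.
Product of exponents = 19 * 29
= 551

551


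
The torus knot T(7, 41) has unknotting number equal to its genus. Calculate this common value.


For a torus knot T(p,q), both the unknotting number and genus equal (p-1)(q-1)/2.
= (7-1)(41-1)/2
= 6*40/2
= 240/2 = 120

120


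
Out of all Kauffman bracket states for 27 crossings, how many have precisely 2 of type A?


We choose which 2 of 27 crossings get A-smoothings.
C(27, 2) = 27! / (2! * 25!)
= 351

351


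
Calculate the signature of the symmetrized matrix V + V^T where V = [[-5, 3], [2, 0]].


Step 1: V + V^T = [[-10, 5], [5, 0]]
Step 2: trace = -10, det = -25
Step 3: Discriminant = (-10)^2 - 4*(-25) = 200
Step 4: Eigenvalues: 2.07107, -12.0711
Step 5: Signature = (# positive eigenvalues) - (# negative eigenvalues) = 0

0


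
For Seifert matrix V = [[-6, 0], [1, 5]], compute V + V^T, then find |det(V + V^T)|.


Step 1: Form V + V^T where V = [[-6, 0], [1, 5]]
  V^T = [[-6, 1], [0, 5]]
  V + V^T = [[-12, 1], [1, 10]]
Step 2: det(V + V^T) = (-12)*10 - 1*1
  = -120 - 1 = -121
Step 3: Knot determinant = |det(V + V^T)| = |-121| = 121

121


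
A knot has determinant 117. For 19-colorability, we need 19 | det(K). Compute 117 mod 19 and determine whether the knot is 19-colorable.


Step 1: A knot is p-colorable if and only if p divides its determinant.
Step 2: Compute 117 mod 19.
117 = 6 * 19 + 3
Step 3: 117 mod 19 = 3
Step 4: The knot is 19-colorable: no

3


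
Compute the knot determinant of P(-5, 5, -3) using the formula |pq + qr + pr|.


Step 1: Compute pq + qr + pr.
pq = (-5)*5 = -25
qr = 5*(-3) = -15
pr = (-5)*(-3) = 15
pq + qr + pr = -25 + (-15) + 15 = -25
Step 2: Take absolute value.
det(P(-5,5,-3)) = |-25| = 25

25


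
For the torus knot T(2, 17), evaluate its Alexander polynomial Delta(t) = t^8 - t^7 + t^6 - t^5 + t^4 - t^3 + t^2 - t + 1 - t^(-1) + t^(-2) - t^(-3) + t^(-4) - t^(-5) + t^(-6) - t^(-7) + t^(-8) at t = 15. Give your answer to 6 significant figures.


Substituting t = 15 into Delta(t) = t^8 - t^7 + t^6 - t^5 + t^4 - t^3 + t^2 - t + 1 - t^(-1) + t^(-2) - t^(-3) + t^(-4) - t^(-5) + t^(-6) - t^(-7) + t^(-8):
Term values: (2562890625) + (-170859375) + (11390625) + (-759375) + (50625) + (-3375) + (225) + (-15) + (1) + (-0.0666667) + (0.00444444) + (-0.000296296) + (1.97531e-05) + (-1.31687e-06) + (8.77915e-08) + (-5.85277e-09) + (3.90184e-10)
Sum = 2402709961
Rounded to 6 significant figures: 2.40271e+09

2.40271e+09


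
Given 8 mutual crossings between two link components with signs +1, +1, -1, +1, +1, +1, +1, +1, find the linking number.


Step 1: Count positive crossings: 7
Step 2: Count negative crossings: 1
Step 3: Sum of signs = 7 - 1 = 6
Step 4: Linking number = sum/2 = 6/2 = 3

3


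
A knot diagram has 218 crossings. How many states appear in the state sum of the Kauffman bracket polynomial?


Each crossing contributes 2 choices (A-smoothing or B-smoothing).
Total states = 2^218 = 421249166674228746791672110734681729275580381602196445017243910144

421249166674228746791672110734681729275580381602196445017243910144


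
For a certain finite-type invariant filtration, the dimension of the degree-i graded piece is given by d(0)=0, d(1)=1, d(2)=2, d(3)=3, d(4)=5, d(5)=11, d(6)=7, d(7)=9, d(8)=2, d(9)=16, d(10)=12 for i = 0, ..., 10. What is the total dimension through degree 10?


Total dimension = d(0) + d(1) + ... + d(10)
= 0 + 1 + 2 + 3 + 5 + 11 + 7 + 9 + 2 + 16 + 12
= 68

68


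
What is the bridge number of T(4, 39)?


The bridge number of T(p,q) is min(p,q).
min(4, 39) = 4

4


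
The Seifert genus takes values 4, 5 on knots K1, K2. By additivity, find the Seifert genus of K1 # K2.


The Seifert genus is additive under connected sum.
Seifert genus(K1 # K2) = (4) + (5)
= 9

9


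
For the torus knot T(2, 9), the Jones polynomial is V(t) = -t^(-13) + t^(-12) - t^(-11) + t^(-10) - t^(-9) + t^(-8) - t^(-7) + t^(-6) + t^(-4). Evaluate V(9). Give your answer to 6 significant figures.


Substituting t = 9 into V(t) = -t^(-13) + t^(-12) - t^(-11) + t^(-10) - t^(-9) + t^(-8) - t^(-7) + t^(-6) + t^(-4):
  (-)t^(-13) = -3.93412e-13
  (+)t^(-12) = 3.54071e-12
  (-)t^(-11) = -3.18664e-11
  (+)t^(-10) = 2.86797e-10
  (-)t^(-9) = -2.58117e-09
  (+)t^(-8) = 2.32306e-08
  (-)t^(-7) = -2.09075e-07
  (+)t^(-6) = 1.88168e-06
  (+)t^(-4) = 0.000152416
Sum = (-3.93412e-13) + (3.54071e-12) + (-3.18664e-11) + (2.86797e-10) + (-2.58117e-09) + (2.32306e-08) + (-2.09075e-07) + (1.88168e-06) + (0.000152416)
= 0.000154109299
Rounded to 6 significant figures: 0.000154109

0.000154109


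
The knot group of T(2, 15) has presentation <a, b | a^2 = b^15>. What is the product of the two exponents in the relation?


The relation is a^2 = b^15.
Product of exponents = 2 * 15
= 30

30


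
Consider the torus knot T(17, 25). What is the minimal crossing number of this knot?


For a torus knot T(p, q) with gcd(p,q)=1,
the crossing number is min(p*(q-1), q*(p-1)).
p*(q-1) = 17*24 = 408
q*(p-1) = 25*16 = 400
min(408, 400) = 400

400


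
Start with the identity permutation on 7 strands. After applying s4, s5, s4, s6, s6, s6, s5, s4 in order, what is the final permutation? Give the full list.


Starting with identity [1, 2, 3, 4, 5, 6, 7].
Apply generators in sequence:
  After s4: [1, 2, 3, 5, 4, 6, 7]
  After s5: [1, 2, 3, 5, 6, 4, 7]
  After s4: [1, 2, 3, 6, 5, 4, 7]
  After s6: [1, 2, 3, 6, 5, 7, 4]
  After s6: [1, 2, 3, 6, 5, 4, 7]
  After s6: [1, 2, 3, 6, 5, 7, 4]
  After s5: [1, 2, 3, 6, 7, 5, 4]
  After s4: [1, 2, 3, 7, 6, 5, 4]
Final permutation: [1, 2, 3, 7, 6, 5, 4]

[1, 2, 3, 7, 6, 5, 4]


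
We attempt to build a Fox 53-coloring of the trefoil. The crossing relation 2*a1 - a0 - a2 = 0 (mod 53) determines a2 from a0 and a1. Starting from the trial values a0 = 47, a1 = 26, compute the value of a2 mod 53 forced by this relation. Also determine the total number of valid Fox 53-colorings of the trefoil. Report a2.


Step 1: Apply the given crossing relation 2*a1 - a0 - a2 = 0 (mod 53).
  a2 = 2*a1 - a0 mod 53
  a2 = 2*26 - 47 mod 53
  a2 = 52 - 47 mod 53
  a2 = 5 mod 53 = 5
Step 2: The trefoil has determinant 3.
  Number of Fox p-colorings (p prime) is p^2 if p = 3, else p.
  Since 53 does not divide 3, only trivial (constant) colorings exist.
  (So the trial a0 = 47, a1 = 26 with a0 != a1 does NOT extend to a valid coloring of the whole trefoil: the other two crossing relations require 3*(a1 - a0) = 0 (mod 53), which fails.)
  Total colorings = 53
Step 3: a2 = 5, total Fox 53-colorings = 53

5


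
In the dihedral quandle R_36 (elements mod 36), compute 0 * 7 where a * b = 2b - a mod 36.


0 * 7 = 2*7 - 0 mod 36
= 14 - 0 mod 36
= 14 mod 36 = 14

14


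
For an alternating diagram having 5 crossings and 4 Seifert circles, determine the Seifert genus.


For alternating knots, g = (c - s + 1)/2.
= (5 - 4 + 1)/2
= 2/2 = 1

1


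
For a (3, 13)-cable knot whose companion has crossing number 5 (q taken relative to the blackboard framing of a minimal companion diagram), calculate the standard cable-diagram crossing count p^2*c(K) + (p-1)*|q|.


Step 1: Each of the c(K) crossings of the companion diagram becomes p*p = p^2 crossings among the p parallel strands, and each of the |q| twists s_1 s_2 ... s_(p-1) adds (p-1) crossings.
  Crossings = p^2 * c(K) + (p-1)*|q|
Step 2: = 3^2 * 5 + (3-1)*13
Step 3: = 9*5 + 2*13
Step 4: = 45 + 26 = 71

71
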